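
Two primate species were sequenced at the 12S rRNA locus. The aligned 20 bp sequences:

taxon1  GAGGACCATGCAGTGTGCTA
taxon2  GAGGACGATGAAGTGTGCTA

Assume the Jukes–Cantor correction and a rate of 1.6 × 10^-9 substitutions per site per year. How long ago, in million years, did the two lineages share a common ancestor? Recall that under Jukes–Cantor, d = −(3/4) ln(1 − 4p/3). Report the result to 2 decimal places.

33.54

The sequences differ at 2 of 20 sites (7, 11), so p = 2/20 = 0.1.
d = −(3/4) ln(1 − 4p/3) = −0.75 ln(1 − 0.133333) = −0.75 ln(0.866667)
  = −0.75 × (-0.143100) = 0.107325 substitutions/site.
Under a molecular clock d = 2μt, so t = d/(2μ) = 0.107325 / (2 × 1.6 × 10^-9) = 33.54 million years.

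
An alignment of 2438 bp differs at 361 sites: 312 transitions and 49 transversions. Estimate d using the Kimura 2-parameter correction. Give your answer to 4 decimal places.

0.1718

P = 312/2438 ≈ 0.127974 and Q = 49/2438 ≈ 0.020098.
Under the Kimura two-parameter model, d = −½ ln(1 − 2P − Q) − ¼ ln(1 − 2Q).
1 − 2P − Q = 0.723954, giving −½ ln(0.723954) = 0.161514.
1 − 2Q = 0.959804, giving −¼ ln(0.959804) = 0.010257.
d = 0.161514 + 0.010257 = 0.171771.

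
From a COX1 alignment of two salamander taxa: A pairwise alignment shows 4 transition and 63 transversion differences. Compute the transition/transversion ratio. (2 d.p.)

0.06

R = 4/63 = 0.063492… ≈ 0.06 (to 2 d.p.).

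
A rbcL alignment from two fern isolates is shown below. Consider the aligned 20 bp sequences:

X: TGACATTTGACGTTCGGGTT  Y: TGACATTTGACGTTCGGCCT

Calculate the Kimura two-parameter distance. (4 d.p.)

0.1076

Of 20 sites, 1 differences are transitions and 1 are transversions, so P = 1/20 = 0.05 and Q = 1/20 = 0.05.
Under the Kimura two-parameter model, d = −½ ln(1 − 2P − Q) − ¼ ln(1 − 2Q).
1 − 2P − Q = 0.85, giving −½ ln(0.85) = 0.081259.
1 − 2Q = 0.9, giving −¼ ln(0.9) = 0.026340.
d = 0.081259 + 0.026340 = 0.107599.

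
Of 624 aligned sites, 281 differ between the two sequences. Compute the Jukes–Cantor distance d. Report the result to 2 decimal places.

0.69

p = 281/624 ≈ 0.450321.
d = −(3/4) ln(1 − 4p/3) = −0.75 ln(1 − 0.600428) = −0.75 ln(0.399572)
  = −0.75 × (-0.917361) = 0.688021 substitutions/site.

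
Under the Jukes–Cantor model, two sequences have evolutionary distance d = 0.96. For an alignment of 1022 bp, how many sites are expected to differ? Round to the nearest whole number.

Invert JC69: p = (3/4)(1 − e^(−4d/3)) = 0.75 × (1 − e^(-1.28)) = 0.75 × (1 − 0.278037) = 0.541472.
Expected differing sites = pL ≈ 0.541472 × 1022 = 553.384384 ≈ 553.

553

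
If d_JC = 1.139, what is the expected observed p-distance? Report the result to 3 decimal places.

0.586

p = (3/4)(1 − e^(−4d/3)) = 0.75 × (1 − e^(-1.518667)) = 0.75 × (1 − 0.219004) = 0.585747.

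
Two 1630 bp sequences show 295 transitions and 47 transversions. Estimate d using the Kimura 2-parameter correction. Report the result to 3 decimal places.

0.263

P = 295/1630 ≈ 0.180982 and Q = 47/1630 ≈ 0.028834.
Under the Kimura two-parameter model, d = −½ ln(1 − 2P − Q) − ¼ ln(1 − 2Q).
1 − 2P − Q = 0.609202, giving −½ ln(0.609202) = 0.247803.
1 − 2Q = 0.942332, giving −¼ ln(0.942332) = 0.014849.
d = 0.247803 + 0.014849 = 0.262652.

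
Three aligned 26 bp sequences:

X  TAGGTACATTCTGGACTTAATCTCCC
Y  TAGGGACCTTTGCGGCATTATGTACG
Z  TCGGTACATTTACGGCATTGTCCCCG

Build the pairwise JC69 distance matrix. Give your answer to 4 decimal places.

d(X,Y) = 0.6228, d(X,Z) = 0.5393, d(Y,Z) = 0.3961

X–Y: 11/26 sites differ → p ≈ 0.423077, d = −0.75 ln(1 − 0.564103) = 0.622762 ≈ 0.6228.
X–Z: 10/26 sites differ → p ≈ 0.384615, d = −0.75 ln(1 − 0.51282) = 0.539341 ≈ 0.5393.
Y–Z: 8/26 sites differ → p ≈ 0.307692, d = −0.75 ln(1 − 0.410256) = 0.396050 ≈ 0.3961.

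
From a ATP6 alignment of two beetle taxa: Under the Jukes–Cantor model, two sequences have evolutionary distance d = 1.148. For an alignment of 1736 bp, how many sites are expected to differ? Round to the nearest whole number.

1020

Invert JC69: p = (3/4)(1 − e^(−4d/3)) = 0.75 × (1 − e^(-1.530667)) = 0.75 × (1 − 0.216391) = 0.587707.
Expected differing sites = pL ≈ 0.587707 × 1736 = 1020.259352 ≈ 1020.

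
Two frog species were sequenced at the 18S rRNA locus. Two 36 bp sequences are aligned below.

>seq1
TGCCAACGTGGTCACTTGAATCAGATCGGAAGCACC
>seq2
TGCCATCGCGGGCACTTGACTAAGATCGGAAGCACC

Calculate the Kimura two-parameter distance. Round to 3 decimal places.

Of 36 sites, 1 differences are transitions and 4 are transversions, so P = 1/36 ≈ 0.027778 and Q = 4/36 ≈ 0.111111.
Under the Kimura two-parameter model, d = −½ ln(1 − 2P − Q) − ¼ ln(1 − 2Q).
1 − 2P − Q = 0.833333, giving −½ ln(0.833333) = 0.091161.
1 − 2Q = 0.777778, giving −¼ ln(0.777778) = 0.062829.
d = 0.091161 + 0.062829 = 0.153990.

0.154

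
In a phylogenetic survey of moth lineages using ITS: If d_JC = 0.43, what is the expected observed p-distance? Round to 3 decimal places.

p = (3/4)(1 − e^(−4d/3)) = 0.75 × (1 − e^(-0.573333)) = 0.75 × (1 − 0.563644) = 0.327267.

0.327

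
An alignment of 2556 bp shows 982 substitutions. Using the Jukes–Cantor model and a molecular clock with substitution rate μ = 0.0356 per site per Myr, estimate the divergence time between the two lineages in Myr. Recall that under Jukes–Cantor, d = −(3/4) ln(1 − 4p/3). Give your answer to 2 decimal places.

7.56

p = 982/2556 ≈ 0.384194.
d = −(3/4) ln(1 − 4p/3) = −0.75 ln(1 − 0.512259) = −0.75 ln(0.487741)
  = −0.75 × (-0.717971) = 0.538478 substitutions/site.
Under a molecular clock d = 2μt, so t = d/(2μ) = 0.538478 / (2 × 0.0356) = 7.56 Myr.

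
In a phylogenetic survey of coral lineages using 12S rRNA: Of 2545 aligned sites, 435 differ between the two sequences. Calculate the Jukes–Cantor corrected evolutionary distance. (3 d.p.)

p = 435/2545 ≈ 0.170923.
d = −(3/4) ln(1 − 4p/3) = −0.75 ln(1 − 0.227897) = −0.75 ln(0.772103)
  = −0.75 × (-0.258637) = 0.193978 substitutions/site.

0.194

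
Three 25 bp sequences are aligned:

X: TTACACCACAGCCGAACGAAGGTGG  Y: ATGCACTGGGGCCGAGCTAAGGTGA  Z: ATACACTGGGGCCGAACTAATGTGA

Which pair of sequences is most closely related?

X–Y: 9/25 differ, p = 0.360, d = 0.490.
X–Z: 8/25 differ, p = 0.320, d = 0.417.
Y–Z: 3/25 differ, p = 0.120, d = 0.131.
The smallest distance is between Y and Z.

Y and Z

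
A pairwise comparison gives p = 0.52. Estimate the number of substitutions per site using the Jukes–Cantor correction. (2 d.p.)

0.89

d = −(3/4) ln(1 − 4p/3) = −0.75 ln(1 − 0.693333) = −0.75 ln(0.306667)
  = −0.75 × (-1.181993) = 0.886495 substitutions/site.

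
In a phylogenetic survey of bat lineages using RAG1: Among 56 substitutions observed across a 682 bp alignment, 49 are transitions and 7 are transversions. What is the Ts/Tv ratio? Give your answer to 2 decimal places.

7.00

R = 49/7 = 7.00.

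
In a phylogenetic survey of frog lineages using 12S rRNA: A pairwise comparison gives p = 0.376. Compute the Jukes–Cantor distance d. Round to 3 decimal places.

d = −(3/4) ln(1 − 4p/3) = −0.75 ln(1 − 0.501333) = −0.75 ln(0.498667)
  = −0.75 × (-0.695817) = 0.521863 substitutions/site.

0.522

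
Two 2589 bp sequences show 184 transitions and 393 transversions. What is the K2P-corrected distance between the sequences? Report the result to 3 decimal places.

0.264

P = 184/2589 ≈ 0.07107 and Q = 393/2589 ≈ 0.151796.
Under the Kimura two-parameter model, d = −½ ln(1 − 2P − Q) − ¼ ln(1 − 2Q).
1 − 2P − Q = 0.706064, giving −½ ln(0.706064) = 0.174025.
1 − 2Q = 0.696408, giving −¼ ln(0.696408) = 0.090455.
d = 0.174025 + 0.090455 = 0.264480.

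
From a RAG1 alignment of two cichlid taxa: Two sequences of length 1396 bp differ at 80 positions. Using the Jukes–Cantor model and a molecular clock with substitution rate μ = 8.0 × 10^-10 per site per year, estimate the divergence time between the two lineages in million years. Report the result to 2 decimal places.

p = 80/1396 ≈ 0.057307.
d = −(3/4) ln(1 − 4p/3) = −0.75 ln(1 − 0.076409) = −0.75 ln(0.923591)
  = −0.75 × (-0.079486) = 0.059615 substitutions/site.
Under a molecular clock d = 2μt, so t = d/(2μ) = 0.059615 / (2 × 8.0 × 10^-10) = 37.26 million years.

37.26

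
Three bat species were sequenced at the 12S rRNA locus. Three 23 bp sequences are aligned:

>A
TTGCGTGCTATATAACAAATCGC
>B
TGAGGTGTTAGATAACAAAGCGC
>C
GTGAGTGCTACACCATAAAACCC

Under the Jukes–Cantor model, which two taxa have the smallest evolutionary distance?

A and B

A–B: 6/23 differ, p = 0.261, d = 0.321.
A–C: 8/23 differ, p = 0.348, d = 0.467.
B–C: 11/23 differ, p = 0.478, d = 0.761.
The smallest distance is between A and B.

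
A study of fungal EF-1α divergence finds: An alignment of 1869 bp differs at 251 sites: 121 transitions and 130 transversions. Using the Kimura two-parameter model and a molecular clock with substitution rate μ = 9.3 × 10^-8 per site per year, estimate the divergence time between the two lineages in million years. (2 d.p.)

0.80

P = 121/1869 ≈ 0.064741 and Q = 130/1869 ≈ 0.069556.
Under the Kimura two-parameter model, d = −½ ln(1 − 2P − Q) − ¼ ln(1 − 2Q).
1 − 2P − Q = 0.800962, giving −½ ln(0.800962) = 0.110971.
1 − 2Q = 0.860888, giving −¼ ln(0.860888) = 0.037448.
d = 0.110971 + 0.037448 = 0.148419.
Under a molecular clock d = 2μt, so t = d/(2μ) = 0.148419 / (2 × 9.3 × 10^-8) = 0.80 million years.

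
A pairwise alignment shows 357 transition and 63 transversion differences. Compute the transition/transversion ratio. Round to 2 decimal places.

5.67

R = 357/63 = 5.666666… ≈ 5.67 (to 2 d.p.).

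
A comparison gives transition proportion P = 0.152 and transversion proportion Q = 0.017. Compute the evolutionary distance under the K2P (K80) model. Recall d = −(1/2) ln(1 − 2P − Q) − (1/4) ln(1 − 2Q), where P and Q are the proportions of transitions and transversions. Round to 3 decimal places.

0.202

Under the Kimura two-parameter model, d = −½ ln(1 − 2P − Q) − ¼ ln(1 − 2Q).
1 − 2P − Q = 0.679, giving −½ ln(0.679) = 0.193567.
1 − 2Q = 0.966, giving −¼ ln(0.966) = 0.008648.
d = 0.193567 + 0.008648 = 0.202215.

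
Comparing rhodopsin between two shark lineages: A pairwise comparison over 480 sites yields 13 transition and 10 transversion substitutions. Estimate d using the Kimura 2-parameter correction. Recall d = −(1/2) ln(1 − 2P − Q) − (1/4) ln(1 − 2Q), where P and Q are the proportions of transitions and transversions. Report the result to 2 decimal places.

0.05

P = 13/480 ≈ 0.027083 and Q = 10/480 ≈ 0.020833.
Under the Kimura two-parameter model, d = −½ ln(1 − 2P − Q) − ¼ ln(1 − 2Q).
1 − 2P − Q = 0.925001, giving −½ ln(0.925001) = 0.038980.
1 − 2Q = 0.958334, giving −¼ ln(0.958334) = 0.010640.
d = 0.038980 + 0.010640 = 0.049620.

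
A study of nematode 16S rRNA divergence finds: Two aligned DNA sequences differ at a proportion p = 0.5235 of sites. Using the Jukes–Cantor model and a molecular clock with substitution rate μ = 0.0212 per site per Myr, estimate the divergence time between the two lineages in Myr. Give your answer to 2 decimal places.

d = −(3/4) ln(1 − 4p/3) = −0.75 ln(1 − 0.698) = −0.75 ln(0.302)
  = −0.75 × (-1.197328) = 0.897996 substitutions/site.
Under a molecular clock d = 2μt, so t = d/(2μ) = 0.897996 / (2 × 0.0212) = 21.18 Myr.

21.18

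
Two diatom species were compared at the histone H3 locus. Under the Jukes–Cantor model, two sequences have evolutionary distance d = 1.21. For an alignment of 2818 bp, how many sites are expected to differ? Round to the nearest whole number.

1692

Invert JC69: p = (3/4)(1 − e^(−4d/3)) = 0.75 × (1 − e^(-1.613333)) = 0.75 × (1 − 0.199222) = 0.600584.
Expected differing sites = pL ≈ 0.600584 × 2818 = 1692.445712 ≈ 1692.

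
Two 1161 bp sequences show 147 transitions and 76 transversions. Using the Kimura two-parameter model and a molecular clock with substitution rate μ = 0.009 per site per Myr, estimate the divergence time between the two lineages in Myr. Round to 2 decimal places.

12.61

P = 147/1161 ≈ 0.126615 and Q = 76/1161 ≈ 0.065461.
Under the Kimura two-parameter model, d = −½ ln(1 − 2P − Q) − ¼ ln(1 − 2Q).
1 − 2P − Q = 0.681309, giving −½ ln(0.681309) = 0.191870.
1 − 2Q = 0.869078, giving −¼ ln(0.869078) = 0.035081.
d = 0.191870 + 0.035081 = 0.226951.
Under a molecular clock d = 2μt, so t = d/(2μ) = 0.226951 / (2 × 0.009) = 12.61 Myr.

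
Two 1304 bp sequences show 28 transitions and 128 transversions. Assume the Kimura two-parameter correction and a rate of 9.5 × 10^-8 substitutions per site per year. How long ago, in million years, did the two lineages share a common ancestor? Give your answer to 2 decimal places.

0.69

P = 28/1304 ≈ 0.021472 and Q = 128/1304 ≈ 0.09816.
Under the Kimura two-parameter model, d = −½ ln(1 − 2P − Q) − ¼ ln(1 − 2Q).
1 − 2P − Q = 0.858896, giving −½ ln(0.858896) = 0.076054.
1 − 2Q = 0.80368, giving −¼ ln(0.80368) = 0.054639.
d = 0.076054 + 0.054639 = 0.130693.
Under a molecular clock d = 2μt, so t = d/(2μ) = 0.130693 / (2 × 9.5 × 10^-8) = 0.69 million years.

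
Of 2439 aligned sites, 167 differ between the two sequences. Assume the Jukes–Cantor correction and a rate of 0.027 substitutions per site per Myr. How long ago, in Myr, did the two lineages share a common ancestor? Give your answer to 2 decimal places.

1.33

p = 167/2439 ≈ 0.068471.
d = −(3/4) ln(1 − 4p/3) = −0.75 ln(1 − 0.091295) = −0.75 ln(0.908705)
  = −0.75 × (-0.095735) = 0.071801 substitutions/site.
Under a molecular clock d = 2μt, so t = d/(2μ) = 0.071801 / (2 × 0.027) = 1.33 Myr.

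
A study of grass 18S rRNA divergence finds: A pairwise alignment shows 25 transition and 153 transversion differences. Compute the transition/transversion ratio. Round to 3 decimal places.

0.163

R = 25/153 = 0.163398… ≈ 0.163 (to 3 d.p.).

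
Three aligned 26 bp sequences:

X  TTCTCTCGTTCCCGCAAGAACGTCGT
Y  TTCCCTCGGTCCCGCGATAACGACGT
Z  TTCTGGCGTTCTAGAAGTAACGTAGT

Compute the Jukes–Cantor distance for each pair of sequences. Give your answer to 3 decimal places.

d(X,Y) = 0.222, d(X,Z) = 0.396, d(Y,Z) = 0.623

X–Y: 5/26 sites differ → p ≈ 0.192308, d = −0.75 ln(1 − 0.256411) = 0.222200 ≈ 0.222.
X–Z: 8/26 sites differ → p ≈ 0.307692, d = −0.75 ln(1 − 0.410256) = 0.396050 ≈ 0.396.
Y–Z: 11/26 sites differ → p ≈ 0.423077, d = −0.75 ln(1 − 0.564103) = 0.622762 ≈ 0.623.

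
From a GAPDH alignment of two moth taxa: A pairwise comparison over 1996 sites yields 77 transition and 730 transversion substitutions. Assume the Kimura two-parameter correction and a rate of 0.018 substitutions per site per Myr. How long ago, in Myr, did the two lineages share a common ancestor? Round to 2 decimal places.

17.26

P = 77/1996 ≈ 0.038577 and Q = 730/1996 ≈ 0.365731.
Under the Kimura two-parameter model, d = −½ ln(1 − 2P − Q) − ¼ ln(1 − 2Q).
1 − 2P − Q = 0.557115, giving −½ ln(0.557115) = 0.292492.
1 − 2Q = 0.268538, giving −¼ ln(0.268538) = 0.328691.
d = 0.292492 + 0.328691 = 0.621183.
Under a molecular clock d = 2μt, so t = d/(2μ) = 0.621183 / (2 × 0.018) = 17.26 Myr.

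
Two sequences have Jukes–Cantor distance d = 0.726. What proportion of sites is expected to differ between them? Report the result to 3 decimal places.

0.465

p = (3/4)(1 − e^(−4d/3)) = 0.75 × (1 − e^(-0.968)) = 0.75 × (1 − 0.379842) = 0.465119.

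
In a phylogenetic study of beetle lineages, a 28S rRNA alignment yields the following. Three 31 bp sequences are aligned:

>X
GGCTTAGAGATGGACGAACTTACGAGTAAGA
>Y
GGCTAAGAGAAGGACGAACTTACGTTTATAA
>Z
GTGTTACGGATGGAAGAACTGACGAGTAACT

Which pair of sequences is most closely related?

X and Y

X–Y: 6/31 differ, p = 0.194, d = 0.224.
X–Z: 8/31 differ, p = 0.258, d = 0.316.
Y–Z: 13/31 differ, p = 0.419, d = 0.614.
The smallest distance is between X and Y.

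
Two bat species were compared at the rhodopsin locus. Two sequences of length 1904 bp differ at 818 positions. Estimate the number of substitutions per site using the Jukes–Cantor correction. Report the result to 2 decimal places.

0.64

p = 818/1904 ≈ 0.429622.
d = −(3/4) ln(1 − 4p/3) = −0.75 ln(1 − 0.572829) = −0.75 ln(0.427171)
  = −0.75 × (-0.850571) = 0.637928 substitutions/site.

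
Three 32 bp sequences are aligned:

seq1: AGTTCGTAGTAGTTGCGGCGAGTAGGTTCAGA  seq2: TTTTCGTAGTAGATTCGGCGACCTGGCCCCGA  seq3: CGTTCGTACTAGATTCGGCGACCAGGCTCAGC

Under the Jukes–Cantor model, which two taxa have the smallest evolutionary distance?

seq2 and seq3

seq1–seq2: 10/32 differ, p = 0.313, d = 0.404.
seq1–seq3: 8/32 differ, p = 0.250, d = 0.304.
seq2–seq3: 7/32 differ, p = 0.219, d = 0.259.
The smallest distance is between seq2 and seq3.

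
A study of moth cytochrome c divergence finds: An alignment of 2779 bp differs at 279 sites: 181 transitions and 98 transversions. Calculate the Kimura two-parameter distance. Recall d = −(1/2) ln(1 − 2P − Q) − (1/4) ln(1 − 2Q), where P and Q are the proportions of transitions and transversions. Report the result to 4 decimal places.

0.1088

P = 181/2779 ≈ 0.065131 and Q = 98/2779 ≈ 0.035264.
Under the Kimura two-parameter model, d = −½ ln(1 − 2P − Q) − ¼ ln(1 − 2Q).
1 − 2P − Q = 0.834474, giving −½ ln(0.834474) = 0.090477.
1 − 2Q = 0.929472, giving −¼ ln(0.929472) = 0.018285.
d = 0.090477 + 0.018285 = 0.108762.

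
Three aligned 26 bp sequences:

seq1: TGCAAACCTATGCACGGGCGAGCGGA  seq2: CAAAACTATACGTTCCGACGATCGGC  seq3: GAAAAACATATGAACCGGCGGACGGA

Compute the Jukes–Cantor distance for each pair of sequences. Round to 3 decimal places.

d(seq1,seq2) = 0.824, d(seq1,seq3) = 0.396, d(seq2,seq3) = 0.539

seq1–seq2: 13/26 sites differ → p = 0.5, d = −0.75 ln(1 − 0.666667) = 0.823960 ≈ 0.824.
seq1–seq3: 8/26 sites differ → p ≈ 0.307692, d = −0.75 ln(1 − 0.410256) = 0.396050 ≈ 0.396.
seq2–seq3: 10/26 sites differ → p ≈ 0.384615, d = −0.75 ln(1 − 0.51282) = 0.539341 ≈ 0.539.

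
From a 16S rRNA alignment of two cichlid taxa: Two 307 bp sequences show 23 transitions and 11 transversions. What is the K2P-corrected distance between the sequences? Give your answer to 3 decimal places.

P = 23/307 ≈ 0.074919 and Q = 11/307 ≈ 0.035831.
Under the Kimura two-parameter model, d = −½ ln(1 − 2P − Q) − ¼ ln(1 − 2Q).
1 − 2P − Q = 0.814331, giving −½ ln(0.814331) = 0.102694.
1 − 2Q = 0.928338, giving −¼ ln(0.928338) = 0.018590.
d = 0.102694 + 0.018590 = 0.121284.

0.121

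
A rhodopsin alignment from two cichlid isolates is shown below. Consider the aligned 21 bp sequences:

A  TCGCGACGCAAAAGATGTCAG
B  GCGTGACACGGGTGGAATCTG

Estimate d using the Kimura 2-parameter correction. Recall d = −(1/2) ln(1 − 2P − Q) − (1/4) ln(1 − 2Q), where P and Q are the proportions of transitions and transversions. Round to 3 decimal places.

1.093

Of 21 sites, 7 differences are transitions and 4 are transversions, so P = 7/21 ≈ 0.333333 and Q = 4/21 ≈ 0.190476.
Under the Kimura two-parameter model, d = −½ ln(1 − 2P − Q) − ¼ ln(1 − 2Q).
1 − 2P − Q = 0.142858, giving −½ ln(0.142858) = 0.972952.
1 − 2Q = 0.619048, giving −¼ ln(0.619048) = 0.119893.
d = 0.972952 + 0.119893 = 1.092845.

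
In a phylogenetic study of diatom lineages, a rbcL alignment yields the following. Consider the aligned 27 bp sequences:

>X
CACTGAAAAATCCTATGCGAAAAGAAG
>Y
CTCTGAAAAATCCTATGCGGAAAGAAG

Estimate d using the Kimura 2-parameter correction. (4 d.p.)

0.0781

Of 27 sites, 1 differences are transitions and 1 are transversions, so P = 1/27 ≈ 0.037037 and Q = 1/27 ≈ 0.037037.
Under the Kimura two-parameter model, d = −½ ln(1 − 2P − Q) − ¼ ln(1 − 2Q).
1 − 2P − Q = 0.888889, giving −½ ln(0.888889) = 0.058891.
1 − 2Q = 0.925926, giving −¼ ln(0.925926) = 0.019240.
d = 0.058891 + 0.019240 = 0.078131.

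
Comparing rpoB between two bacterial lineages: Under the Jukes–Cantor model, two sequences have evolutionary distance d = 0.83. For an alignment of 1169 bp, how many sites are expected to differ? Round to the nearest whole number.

587

Invert JC69: p = (3/4)(1 − e^(−4d/3)) = 0.75 × (1 − e^(-1.106667)) = 0.75 × (1 − 0.330659) = 0.502006.
Expected differing sites = pL ≈ 0.502006 × 1169 = 586.845014 ≈ 587.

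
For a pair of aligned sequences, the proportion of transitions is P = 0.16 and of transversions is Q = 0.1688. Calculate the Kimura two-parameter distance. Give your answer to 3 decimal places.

0.438

Under the Kimura two-parameter model, d = −½ ln(1 − 2P − Q) − ¼ ln(1 − 2Q).
1 − 2P − Q = 0.5112, giving −½ ln(0.5112) = 0.335497.
1 − 2Q = 0.6624, giving −¼ ln(0.6624) = 0.102971.
d = 0.335497 + 0.102971 = 0.438468.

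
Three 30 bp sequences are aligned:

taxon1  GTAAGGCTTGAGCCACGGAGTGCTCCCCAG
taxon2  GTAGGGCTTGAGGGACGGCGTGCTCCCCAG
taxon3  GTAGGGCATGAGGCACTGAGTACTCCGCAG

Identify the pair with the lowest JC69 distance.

taxon1–taxon2: 4/30 differ, p = 0.133, d = 0.147.
taxon1–taxon3: 6/30 differ, p = 0.200, d = 0.233.
taxon2–taxon3: 6/30 differ, p = 0.200, d = 0.233.
The smallest distance is between taxon1 and taxon2.

taxon1 and taxon2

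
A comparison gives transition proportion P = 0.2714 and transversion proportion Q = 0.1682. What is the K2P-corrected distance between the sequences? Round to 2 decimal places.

0.72

Under the Kimura two-parameter model, d = −½ ln(1 − 2P − Q) − ¼ ln(1 − 2Q).
1 − 2P − Q = 0.289, giving −½ ln(0.289) = 0.620664.
1 − 2Q = 0.6636, giving −¼ ln(0.6636) = 0.102519.
d = 0.620664 + 0.102519 = 0.723183.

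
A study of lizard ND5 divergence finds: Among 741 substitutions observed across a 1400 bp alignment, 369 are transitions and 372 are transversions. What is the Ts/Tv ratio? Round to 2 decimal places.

R = 369/372 = 0.991935… ≈ 0.99 (to 2 d.p.).

0.99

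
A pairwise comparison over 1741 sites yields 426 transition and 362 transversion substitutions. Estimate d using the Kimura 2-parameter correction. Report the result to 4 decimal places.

P = 426/1741 ≈ 0.244687 and Q = 362/1741 ≈ 0.207926.
Under the Kimura two-parameter model, d = −½ ln(1 − 2P − Q) − ¼ ln(1 − 2Q).
1 − 2P − Q = 0.3027, giving −½ ln(0.3027) = 0.597507.
1 − 2Q = 0.584148, giving −¼ ln(0.584148) = 0.134400.
d = 0.597507 + 0.134400 = 0.731907.

0.7319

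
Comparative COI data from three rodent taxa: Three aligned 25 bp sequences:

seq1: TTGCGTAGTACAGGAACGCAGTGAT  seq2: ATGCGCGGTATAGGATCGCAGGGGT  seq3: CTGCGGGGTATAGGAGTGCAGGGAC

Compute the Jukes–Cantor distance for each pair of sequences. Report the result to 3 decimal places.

seq1–seq2: 7/25 sites differ → p = 0.28, d = −0.75 ln(1 − 0.373333) = 0.350505 ≈ 0.351.
seq1–seq3: 8/25 sites differ → p = 0.32, d = −0.75 ln(1 − 0.426667) = 0.417216 ≈ 0.417.
seq2–seq3: 6/25 sites differ → p = 0.24, d = −0.75 ln(1 − 0.32) = 0.289247 ≈ 0.289.

d(seq1,seq2) = 0.351, d(seq1,seq3) = 0.417, d(seq2,seq3) = 0.289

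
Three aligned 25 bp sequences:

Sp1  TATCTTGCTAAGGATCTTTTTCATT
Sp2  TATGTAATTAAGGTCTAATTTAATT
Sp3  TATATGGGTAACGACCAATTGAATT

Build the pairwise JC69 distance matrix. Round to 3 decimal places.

d(Sp1,Sp2) = 0.572, d(Sp1,Sp3) = 0.490, d(Sp2,Sp3) = 0.417

Sp1–Sp2: 10/25 sites differ → p = 0.4, d = −0.75 ln(1 − 0.533333) = 0.571605 ≈ 0.572.
Sp1–Sp3: 9/25 sites differ → p = 0.36, d = −0.75 ln(1 − 0.48) = 0.490445 ≈ 0.490.
Sp2–Sp3: 8/25 sites differ → p = 0.32, d = −0.75 ln(1 − 0.426667) = 0.417216 ≈ 0.417.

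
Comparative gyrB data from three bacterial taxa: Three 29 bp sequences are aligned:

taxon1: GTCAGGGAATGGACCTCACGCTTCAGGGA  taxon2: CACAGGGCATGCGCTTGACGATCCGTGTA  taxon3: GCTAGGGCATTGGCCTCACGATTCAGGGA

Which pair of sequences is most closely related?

taxon1 and taxon3

taxon1–taxon2: 12/29 differ, p = 0.414, d = 0.602.
taxon1–taxon3: 6/29 differ, p = 0.207, d = 0.242.
taxon2–taxon3: 11/29 differ, p = 0.379, d = 0.529.
The smallest distance is between taxon1 and taxon3.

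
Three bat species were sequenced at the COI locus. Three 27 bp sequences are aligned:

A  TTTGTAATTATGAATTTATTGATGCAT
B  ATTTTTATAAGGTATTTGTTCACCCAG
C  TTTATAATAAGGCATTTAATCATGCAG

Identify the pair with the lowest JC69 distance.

A–B: 11/27 differ, p = 0.407, d = 0.588.
A–C: 7/27 differ, p = 0.259, d = 0.318.
B–C: 8/27 differ, p = 0.296, d = 0.377.
The smallest distance is between A and C.

A and C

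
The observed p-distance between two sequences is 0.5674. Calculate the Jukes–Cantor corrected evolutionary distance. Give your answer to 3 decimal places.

1.060

d = −(3/4) ln(1 − 4p/3) = −0.75 ln(1 − 0.756533) = −0.75 ln(0.243467)
  = −0.75 × (-1.412774) = 1.059581 substitutions/site.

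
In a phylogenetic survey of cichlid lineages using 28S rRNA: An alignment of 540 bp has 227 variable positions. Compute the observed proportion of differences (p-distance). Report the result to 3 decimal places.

0.420

p = 227/540 = 0.420370… ≈ 0.420 (to 3 d.p.).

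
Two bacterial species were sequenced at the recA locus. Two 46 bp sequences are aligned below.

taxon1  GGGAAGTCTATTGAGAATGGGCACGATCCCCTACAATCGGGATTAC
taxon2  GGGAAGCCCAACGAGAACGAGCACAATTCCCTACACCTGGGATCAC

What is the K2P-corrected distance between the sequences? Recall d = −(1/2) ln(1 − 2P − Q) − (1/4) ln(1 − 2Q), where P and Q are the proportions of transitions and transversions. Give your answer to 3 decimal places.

0.348

Of 46 sites, 10 differences are transitions and 2 are transversions, so P = 10/46 ≈ 0.217391 and Q = 2/46 ≈ 0.043478.
Under the Kimura two-parameter model, d = −½ ln(1 − 2P − Q) − ¼ ln(1 − 2Q).
1 − 2P − Q = 0.52174, giving −½ ln(0.52174) = 0.325293.
1 − 2Q = 0.913044, giving −¼ ln(0.913044) = 0.022743.
d = 0.325293 + 0.022743 = 0.348036.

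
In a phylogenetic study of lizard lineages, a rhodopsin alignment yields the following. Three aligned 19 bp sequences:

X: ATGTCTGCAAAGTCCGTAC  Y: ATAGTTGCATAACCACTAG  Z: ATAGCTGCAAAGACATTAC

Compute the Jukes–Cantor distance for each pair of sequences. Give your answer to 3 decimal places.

X–Y: 9/19 sites differ → p ≈ 0.473684, d = −0.75 ln(1 − 0.631579) = 0.748897 ≈ 0.749.
X–Z: 5/19 sites differ → p ≈ 0.263158, d = −0.75 ln(1 − 0.350877) = 0.324100 ≈ 0.324.
Y–Z: 6/19 sites differ → p ≈ 0.315789, d = −0.75 ln(1 − 0.421052) = 0.409907 ≈ 0.410.

d(X,Y) = 0.749, d(X,Z) = 0.324, d(Y,Z) = 0.410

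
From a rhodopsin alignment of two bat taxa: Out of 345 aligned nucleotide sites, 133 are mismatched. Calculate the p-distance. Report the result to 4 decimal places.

0.3855

p = 133/345 = 0.385507… ≈ 0.3855 (to 4 d.p.).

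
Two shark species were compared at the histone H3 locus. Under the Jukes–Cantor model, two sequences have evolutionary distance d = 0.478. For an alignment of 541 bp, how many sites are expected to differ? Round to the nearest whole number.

Invert JC69: p = (3/4)(1 − e^(−4d/3)) = 0.75 × (1 − e^(-0.637333)) = 0.75 × (1 − 0.528701) = 0.353474.
Expected differing sites = pL ≈ 0.353474 × 541 = 191.229434 ≈ 191.

191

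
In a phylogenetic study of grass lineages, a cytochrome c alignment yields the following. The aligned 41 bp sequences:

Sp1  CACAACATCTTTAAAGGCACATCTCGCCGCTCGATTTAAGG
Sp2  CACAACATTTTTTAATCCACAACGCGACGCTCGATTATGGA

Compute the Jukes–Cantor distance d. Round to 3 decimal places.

The sequences differ at 11 of 41 sites, so p = 11/41 ≈ 0.268293.
d = −(3/4) ln(1 − 4p/3) = −0.75 ln(1 − 0.357724) = −0.75 ln(0.642276)
  = −0.75 × (-0.442737) = 0.332053 substitutions/site.

0.332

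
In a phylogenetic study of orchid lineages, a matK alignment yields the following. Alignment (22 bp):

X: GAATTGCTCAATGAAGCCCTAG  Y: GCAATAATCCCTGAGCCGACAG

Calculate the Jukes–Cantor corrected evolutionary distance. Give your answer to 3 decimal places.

The sequences differ at 11 of 22 sites, so p = 11/22 = 0.5.
d = −(3/4) ln(1 − 4p/3) = −0.75 ln(1 − 0.666667) = −0.75 ln(0.333333)
  = −0.75 × (-1.098613) = 0.823960 substitutions/site.

0.824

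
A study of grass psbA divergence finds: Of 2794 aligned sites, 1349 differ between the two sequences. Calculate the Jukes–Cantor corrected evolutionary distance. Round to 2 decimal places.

p = 1349/2794 ≈ 0.48282.
d = −(3/4) ln(1 − 4p/3) = −0.75 ln(1 − 0.64376) = −0.75 ln(0.35624)
  = −0.75 × (-1.032151) = 0.774113 substitutions/site.

0.77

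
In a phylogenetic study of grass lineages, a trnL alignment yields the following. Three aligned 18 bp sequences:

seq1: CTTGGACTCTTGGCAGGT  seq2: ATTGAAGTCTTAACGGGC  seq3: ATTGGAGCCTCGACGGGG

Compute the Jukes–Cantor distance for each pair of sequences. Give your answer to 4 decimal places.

seq1–seq2: 7/18 sites differ → p ≈ 0.388889, d = −0.75 ln(1 − 0.518519) = 0.548166 ≈ 0.5482.
seq1–seq3: 7/18 sites differ → p ≈ 0.388889, d = −0.75 ln(1 − 0.518519) = 0.548166 ≈ 0.5482.
seq2–seq3: 5/18 sites differ → p ≈ 0.277778, d = −0.75 ln(1 − 0.370371) = 0.346968 ≈ 0.3470.

d(seq1,seq2) = 0.5482, d(seq1,seq3) = 0.5482, d(seq2,seq3) = 0.3470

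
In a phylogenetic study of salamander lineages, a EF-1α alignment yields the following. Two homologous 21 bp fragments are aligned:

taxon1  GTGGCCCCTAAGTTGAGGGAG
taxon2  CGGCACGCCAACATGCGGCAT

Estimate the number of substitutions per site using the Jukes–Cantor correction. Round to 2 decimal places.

The sequences differ at 11 of 21 sites, so p = 11/21 ≈ 0.52381.
d = −(3/4) ln(1 − 4p/3) = −0.75 ln(1 − 0.698413) = −0.75 ln(0.301587)
  = −0.75 × (-1.198697) = 0.899023 substitutions/site.

0.90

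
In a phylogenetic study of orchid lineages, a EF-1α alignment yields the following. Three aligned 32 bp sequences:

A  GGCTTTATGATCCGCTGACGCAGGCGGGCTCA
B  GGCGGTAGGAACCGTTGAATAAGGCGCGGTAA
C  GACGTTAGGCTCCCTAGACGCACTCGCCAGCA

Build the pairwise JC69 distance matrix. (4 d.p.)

d(A,B) = 0.4598, d(A,C) = 0.5851, d(B,C) = 0.7356

A–B: 11/32 sites differ → p = 0.34375, d = −0.75 ln(1 − 0.458333) = 0.459828 ≈ 0.4598.
A–C: 13/32 sites differ → p = 0.40625, d = −0.75 ln(1 − 0.541667) = 0.585119 ≈ 0.5851.
B–C: 15/32 sites differ → p = 0.46875, d = −0.75 ln(1 − 0.625) = 0.735622 ≈ 0.7356.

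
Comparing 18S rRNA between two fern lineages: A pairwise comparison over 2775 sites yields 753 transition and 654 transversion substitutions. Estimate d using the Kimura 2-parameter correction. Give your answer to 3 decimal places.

P = 753/2775 ≈ 0.271351 and Q = 654/2775 ≈ 0.235676.
Under the Kimura two-parameter model, d = −½ ln(1 − 2P − Q) − ¼ ln(1 − 2Q).
1 − 2P − Q = 0.221622, giving −½ ln(0.221622) = 0.753391.
1 − 2Q = 0.528648, giving −¼ ln(0.528648) = 0.159358.
d = 0.753391 + 0.159358 = 0.912749.

0.913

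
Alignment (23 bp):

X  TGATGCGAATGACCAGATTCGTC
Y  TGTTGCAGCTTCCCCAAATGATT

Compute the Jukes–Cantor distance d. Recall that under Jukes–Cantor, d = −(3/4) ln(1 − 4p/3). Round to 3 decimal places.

The sequences differ at 12 of 23 sites, so p = 12/23 ≈ 0.521739.
d = −(3/4) ln(1 − 4p/3) = −0.75 ln(1 − 0.695652) = −0.75 ln(0.304348)
  = −0.75 × (-1.189583) = 0.892187 substitutions/site.

0.892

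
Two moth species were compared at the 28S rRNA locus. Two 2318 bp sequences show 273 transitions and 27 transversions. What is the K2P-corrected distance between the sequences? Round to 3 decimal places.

P = 273/2318 ≈ 0.117774 and Q = 27/2318 ≈ 0.011648.
Under the Kimura two-parameter model, d = −½ ln(1 − 2P − Q) − ¼ ln(1 − 2Q).
1 − 2P − Q = 0.752804, giving −½ ln(0.752804) = 0.141975.
1 − 2Q = 0.976704, giving −¼ ln(0.976704) = 0.005893.
d = 0.141975 + 0.005893 = 0.147868.

0.148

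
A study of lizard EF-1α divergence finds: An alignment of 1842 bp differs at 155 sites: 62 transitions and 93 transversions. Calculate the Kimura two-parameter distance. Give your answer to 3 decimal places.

P = 62/1842 ≈ 0.033659 and Q = 93/1842 ≈ 0.050489.
Under the Kimura two-parameter model, d = −½ ln(1 − 2P − Q) − ¼ ln(1 − 2Q).
1 − 2P − Q = 0.882193, giving −½ ln(0.882193) = 0.062672.
1 − 2Q = 0.899022, giving −¼ ln(0.899022) = 0.026612.
d = 0.062672 + 0.026612 = 0.089284.

0.089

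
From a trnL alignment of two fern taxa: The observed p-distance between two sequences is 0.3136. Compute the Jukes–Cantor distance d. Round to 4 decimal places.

d = −(3/4) ln(1 − 4p/3) = −0.75 ln(1 − 0.418133) = −0.75 ln(0.581867)
  = −0.75 × (-0.541513) = 0.406135 substitutions/site.

0.4061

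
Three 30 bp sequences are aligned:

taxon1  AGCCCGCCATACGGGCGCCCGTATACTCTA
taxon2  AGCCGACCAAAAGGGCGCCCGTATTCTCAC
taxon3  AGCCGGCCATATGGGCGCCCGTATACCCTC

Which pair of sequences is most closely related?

taxon1–taxon2: 7/30 differ, p = 0.233, d = 0.280.
taxon1–taxon3: 4/30 differ, p = 0.133, d = 0.147.
taxon2–taxon3: 6/30 differ, p = 0.200, d = 0.233.
The smallest distance is between taxon1 and taxon3.

taxon1 and taxon3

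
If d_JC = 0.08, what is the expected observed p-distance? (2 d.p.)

p = (3/4)(1 − e^(−4d/3)) = 0.75 × (1 − e^(-0.106667)) = 0.75 × (1 − 0.898825) = 0.075881.

0.08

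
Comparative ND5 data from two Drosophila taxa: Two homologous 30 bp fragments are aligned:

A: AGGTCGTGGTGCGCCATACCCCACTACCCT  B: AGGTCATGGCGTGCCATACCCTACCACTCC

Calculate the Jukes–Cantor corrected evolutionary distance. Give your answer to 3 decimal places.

The sequences differ at 7 of 30 sites (6, 10, 12, 22, 25, 28, 30), so p = 7/30 ≈ 0.233333.
d = −(3/4) ln(1 − 4p/3) = −0.75 ln(1 − 0.311111) = −0.75 ln(0.688889)
  = −0.75 × (-0.372675) = 0.279506 substitutions/site.

0.280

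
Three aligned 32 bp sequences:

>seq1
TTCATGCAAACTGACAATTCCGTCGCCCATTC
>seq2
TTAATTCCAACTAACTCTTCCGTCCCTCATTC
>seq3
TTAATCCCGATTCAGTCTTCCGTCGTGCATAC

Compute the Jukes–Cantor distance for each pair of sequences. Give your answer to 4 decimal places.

seq1–seq2: 8/32 sites differ → p = 0.25, d = −0.75 ln(1 − 0.333333) = 0.304098 ≈ 0.3041.
seq1–seq3: 12/32 sites differ → p = 0.375, d = −0.75 ln(1 − 0.5) = 0.519860 ≈ 0.5199.
seq2–seq3: 9/32 sites differ → p = 0.28125, d = −0.75 ln(1 − 0.375) = 0.352503 ≈ 0.3525.

d(seq1,seq2) = 0.3041, d(seq1,seq3) = 0.5199, d(seq2,seq3) = 0.3525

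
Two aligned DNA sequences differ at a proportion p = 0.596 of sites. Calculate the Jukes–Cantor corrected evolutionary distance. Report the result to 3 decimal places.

d = −(3/4) ln(1 − 4p/3) = −0.75 ln(1 − 0.794667) = −0.75 ln(0.205333)
  = −0.75 × (-1.583122) = 1.187342 substitutions/site.

1.187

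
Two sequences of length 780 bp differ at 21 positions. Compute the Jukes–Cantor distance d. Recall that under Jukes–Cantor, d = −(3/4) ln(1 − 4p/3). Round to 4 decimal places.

p = 21/780 ≈ 0.026923.
d = −(3/4) ln(1 − 4p/3) = −0.75 ln(1 − 0.035897) = −0.75 ln(0.964103)
  = −0.75 × (-0.036557) = 0.027418 substitutions/site.

0.0274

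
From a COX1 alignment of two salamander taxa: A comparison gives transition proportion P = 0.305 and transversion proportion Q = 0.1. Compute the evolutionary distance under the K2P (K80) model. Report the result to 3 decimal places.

0.675

Under the Kimura two-parameter model, d = −½ ln(1 − 2P − Q) − ¼ ln(1 − 2Q).
1 − 2P − Q = 0.29, giving −½ ln(0.29) = 0.618937.
1 − 2Q = 0.8, giving −¼ ln(0.8) = 0.055786.
d = 0.618937 + 0.055786 = 0.674723.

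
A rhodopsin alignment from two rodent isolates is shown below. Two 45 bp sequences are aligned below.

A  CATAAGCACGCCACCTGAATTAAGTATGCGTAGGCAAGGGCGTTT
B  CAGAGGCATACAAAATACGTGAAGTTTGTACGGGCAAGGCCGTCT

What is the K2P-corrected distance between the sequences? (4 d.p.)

Of 45 sites, 10 differences are transitions and 8 are transversions, so P = 10/45 ≈ 0.222222 and Q = 8/45 ≈ 0.177778.
Under the Kimura two-parameter model, d = −½ ln(1 − 2P − Q) − ¼ ln(1 − 2Q).
1 − 2P − Q = 0.377778, giving −½ ln(0.377778) = 0.486724.
1 − 2Q = 0.644444, giving −¼ ln(0.644444) = 0.109842.
d = 0.486724 + 0.109842 = 0.596566.

0.5966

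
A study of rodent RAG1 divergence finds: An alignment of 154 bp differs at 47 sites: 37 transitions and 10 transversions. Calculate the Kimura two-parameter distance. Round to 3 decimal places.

0.429

P = 37/154 ≈ 0.24026 and Q = 10/154 ≈ 0.064935.
Under the Kimura two-parameter model, d = −½ ln(1 − 2P − Q) − ¼ ln(1 − 2Q).
1 − 2P − Q = 0.454545, giving −½ ln(0.454545) = 0.394229.
1 − 2Q = 0.87013, giving −¼ ln(0.87013) = 0.034778.
d = 0.394229 + 0.034778 = 0.429007.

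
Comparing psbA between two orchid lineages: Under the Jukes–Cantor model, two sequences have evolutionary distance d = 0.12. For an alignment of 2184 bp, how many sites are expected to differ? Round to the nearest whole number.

Invert JC69: p = (3/4)(1 − e^(−4d/3)) = 0.75 × (1 − e^(-0.16)) = 0.75 × (1 − 0.852144) = 0.110892.
Expected differing sites = pL ≈ 0.110892 × 2184 = 242.188128 ≈ 242.

242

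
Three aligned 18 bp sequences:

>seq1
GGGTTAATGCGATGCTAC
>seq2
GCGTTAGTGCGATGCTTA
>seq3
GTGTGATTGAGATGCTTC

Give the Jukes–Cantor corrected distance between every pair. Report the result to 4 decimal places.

seq1–seq2: 4/18 sites differ → p ≈ 0.222222, d = −0.75 ln(1 − 0.296296) = 0.263548 ≈ 0.2635.
seq1–seq3: 5/18 sites differ → p ≈ 0.277778, d = −0.75 ln(1 − 0.370371) = 0.346968 ≈ 0.3470.
seq2–seq3: 5/18 sites differ → p ≈ 0.277778, d = −0.75 ln(1 − 0.370371) = 0.346968 ≈ 0.3470.

d(seq1,seq2) = 0.2635, d(seq1,seq3) = 0.3470, d(seq2,seq3) = 0.3470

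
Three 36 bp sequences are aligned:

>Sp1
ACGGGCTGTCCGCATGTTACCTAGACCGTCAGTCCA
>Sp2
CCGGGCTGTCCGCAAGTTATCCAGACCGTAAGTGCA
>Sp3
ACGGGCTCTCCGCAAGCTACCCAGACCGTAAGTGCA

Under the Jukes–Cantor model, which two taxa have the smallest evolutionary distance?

Sp1–Sp2: 6/36 differ, p = 0.167, d = 0.188.
Sp1–Sp3: 6/36 differ, p = 0.167, d = 0.188.
Sp2–Sp3: 4/36 differ, p = 0.111, d = 0.120.
The smallest distance is between Sp2 and Sp3.

Sp2 and Sp3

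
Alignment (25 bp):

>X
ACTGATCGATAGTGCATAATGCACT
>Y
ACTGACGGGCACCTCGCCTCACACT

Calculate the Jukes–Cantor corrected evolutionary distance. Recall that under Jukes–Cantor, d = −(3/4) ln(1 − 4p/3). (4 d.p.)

0.8865

The sequences differ at 13 of 25 sites, so p = 13/25 = 0.52.
d = −(3/4) ln(1 − 4p/3) = −0.75 ln(1 − 0.693333) = −0.75 ln(0.306667)
  = −0.75 × (-1.181993) = 0.886495 substitutions/site.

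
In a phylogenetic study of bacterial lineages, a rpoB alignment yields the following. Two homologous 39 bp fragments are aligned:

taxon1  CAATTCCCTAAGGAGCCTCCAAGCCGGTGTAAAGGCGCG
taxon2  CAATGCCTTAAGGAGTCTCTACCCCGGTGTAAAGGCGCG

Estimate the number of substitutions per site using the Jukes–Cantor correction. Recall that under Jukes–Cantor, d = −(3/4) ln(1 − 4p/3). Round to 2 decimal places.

The sequences differ at 6 of 39 sites (5, 8, 16, 20, 22, 23), so p = 6/39 ≈ 0.153846.
d = −(3/4) ln(1 − 4p/3) = −0.75 ln(1 − 0.205128) = −0.75 ln(0.794872)
  = −0.75 × (-0.229574) = 0.172181 substitutions/site.

0.17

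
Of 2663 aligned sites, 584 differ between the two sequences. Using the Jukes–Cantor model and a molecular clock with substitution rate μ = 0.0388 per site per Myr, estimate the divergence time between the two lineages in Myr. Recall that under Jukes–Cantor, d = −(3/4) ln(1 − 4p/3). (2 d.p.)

p = 584/2663 ≈ 0.219302.
d = −(3/4) ln(1 − 4p/3) = −0.75 ln(1 − 0.292403) = −0.75 ln(0.707597)
  = −0.75 × (-0.345881) = 0.259411 substitutions/site.
Under a molecular clock d = 2μt, so t = d/(2μ) = 0.259411 / (2 × 0.0388) = 3.34 Myr.

3.34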